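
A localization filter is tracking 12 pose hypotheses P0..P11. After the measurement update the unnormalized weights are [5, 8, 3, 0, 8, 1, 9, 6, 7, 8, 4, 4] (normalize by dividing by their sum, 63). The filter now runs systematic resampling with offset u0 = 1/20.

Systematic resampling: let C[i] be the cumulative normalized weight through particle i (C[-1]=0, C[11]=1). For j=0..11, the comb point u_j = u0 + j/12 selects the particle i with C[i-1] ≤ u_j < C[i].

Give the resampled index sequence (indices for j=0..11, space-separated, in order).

0 1 2 4 5 6 7 7 8 9 10 11

C = [5/63, 13/63, 16/63, 16/63, 8/21, 25/63, 34/63, 40/63, 47/63, 55/63, 59/63, 1]
j=0: u_0=1/20 ∈ [0, 5/63) → index 0
j=1: u_1=2/15 ∈ [5/63, 13/63) → index 1
j=2: u_2=13/60 ∈ [13/63, 16/63) → index 2
j=3: u_3=3/10 ∈ [16/63, 8/21) → index 4
j=4: u_4=23/60 ∈ [8/21, 25/63) → index 5
j=5: u_5=7/15 ∈ [25/63, 34/63) → index 6
j=6: u_6=11/20 ∈ [34/63, 40/63) → index 7
j=7: u_7=19/30 ∈ [34/63, 40/63) → index 7
j=8: u_8=43/60 ∈ [40/63, 47/63) → index 8
j=9: u_9=4/5 ∈ [47/63, 55/63) → index 9
j=10: u_10=53/60 ∈ [55/63, 59/63) → index 10
j=11: u_11=29/30 ∈ [59/63, 1) → index 11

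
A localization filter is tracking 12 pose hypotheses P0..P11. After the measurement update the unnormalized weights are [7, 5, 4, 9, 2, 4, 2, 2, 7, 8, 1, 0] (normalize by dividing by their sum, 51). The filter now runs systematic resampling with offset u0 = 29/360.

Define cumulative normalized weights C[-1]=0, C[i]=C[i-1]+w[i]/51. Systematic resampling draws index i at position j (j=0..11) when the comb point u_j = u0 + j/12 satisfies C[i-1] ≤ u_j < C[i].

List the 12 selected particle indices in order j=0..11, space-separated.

0 1 2 3 3 4 5 7 8 9 9 10

C = [7/51, 4/17, 16/51, 25/51, 9/17, 31/51, 11/17, 35/51, 14/17, 50/51, 1, 1]
j=0: u_0=29/360 ∈ [0, 7/51) → index 0
j=1: u_1=59/360 ∈ [7/51, 4/17) → index 1
j=2: u_2=89/360 ∈ [4/17, 16/51) → index 2
j=3: u_3=119/360 ∈ [16/51, 25/51) → index 3
j=4: u_4=149/360 ∈ [16/51, 25/51) → index 3
j=5: u_5=179/360 ∈ [25/51, 9/17) → index 4
j=6: u_6=209/360 ∈ [9/17, 31/51) → index 5
j=7: u_7=239/360 ∈ [11/17, 35/51) → index 7
j=8: u_8=269/360 ∈ [35/51, 14/17) → index 8
j=9: u_9=299/360 ∈ [14/17, 50/51) → index 9
j=10: u_10=329/360 ∈ [14/17, 50/51) → index 9
j=11: u_11=359/360 ∈ [50/51, 1) → index 10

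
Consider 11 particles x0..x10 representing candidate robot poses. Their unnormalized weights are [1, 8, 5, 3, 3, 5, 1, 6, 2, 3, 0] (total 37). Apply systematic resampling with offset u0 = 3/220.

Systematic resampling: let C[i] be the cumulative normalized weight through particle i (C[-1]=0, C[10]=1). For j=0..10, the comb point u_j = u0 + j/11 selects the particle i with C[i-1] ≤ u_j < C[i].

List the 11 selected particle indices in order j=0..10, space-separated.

0 1 1 2 2 4 5 5 7 7 9

C = [1/37, 9/37, 14/37, 17/37, 20/37, 25/37, 26/37, 32/37, 34/37, 1, 1]
j=0: u_0=3/220 ∈ [0, 1/37) → index 0
j=1: u_1=23/220 ∈ [1/37, 9/37) → index 1
j=2: u_2=43/220 ∈ [1/37, 9/37) → index 1
j=3: u_3=63/220 ∈ [9/37, 14/37) → index 2
j=4: u_4=83/220 ∈ [9/37, 14/37) → index 2
j=5: u_5=103/220 ∈ [17/37, 20/37) → index 4
j=6: u_6=123/220 ∈ [20/37, 25/37) → index 5
j=7: u_7=13/20 ∈ [20/37, 25/37) → index 5
j=8: u_8=163/220 ∈ [26/37, 32/37) → index 7
j=9: u_9=183/220 ∈ [26/37, 32/37) → index 7
j=10: u_10=203/220 ∈ [34/37, 1) → index 9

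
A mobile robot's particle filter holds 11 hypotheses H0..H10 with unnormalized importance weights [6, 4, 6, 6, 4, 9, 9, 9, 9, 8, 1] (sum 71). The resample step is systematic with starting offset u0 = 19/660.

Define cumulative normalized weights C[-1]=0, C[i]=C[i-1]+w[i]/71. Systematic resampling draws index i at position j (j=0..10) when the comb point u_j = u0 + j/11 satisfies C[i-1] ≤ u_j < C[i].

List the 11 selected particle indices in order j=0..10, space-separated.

0 1 2 3 5 5 6 7 8 8 9

C = [6/71, 10/71, 16/71, 22/71, 26/71, 35/71, 44/71, 53/71, 62/71, 70/71, 1]
j=0: u_0=19/660 ∈ [0, 6/71) → index 0
j=1: u_1=79/660 ∈ [6/71, 10/71) → index 1
j=2: u_2=139/660 ∈ [10/71, 16/71) → index 2
j=3: u_3=199/660 ∈ [16/71, 22/71) → index 3
j=4: u_4=259/660 ∈ [26/71, 35/71) → index 5
j=5: u_5=29/60 ∈ [26/71, 35/71) → index 5
j=6: u_6=379/660 ∈ [35/71, 44/71) → index 6
j=7: u_7=439/660 ∈ [44/71, 53/71) → index 7
j=8: u_8=499/660 ∈ [53/71, 62/71) → index 8
j=9: u_9=559/660 ∈ [53/71, 62/71) → index 8
j=10: u_10=619/660 ∈ [62/71, 70/71) → index 9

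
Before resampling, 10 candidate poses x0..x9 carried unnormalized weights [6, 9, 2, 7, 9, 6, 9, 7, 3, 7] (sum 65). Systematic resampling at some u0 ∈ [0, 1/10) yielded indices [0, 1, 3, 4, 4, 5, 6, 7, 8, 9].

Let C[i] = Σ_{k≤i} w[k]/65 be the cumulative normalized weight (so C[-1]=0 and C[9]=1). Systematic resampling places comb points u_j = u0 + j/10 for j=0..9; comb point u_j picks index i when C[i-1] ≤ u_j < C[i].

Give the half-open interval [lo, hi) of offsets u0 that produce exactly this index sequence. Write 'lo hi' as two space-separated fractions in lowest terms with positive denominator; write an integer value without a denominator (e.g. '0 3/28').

C = [6/65, 3/13, 17/65, 24/65, 33/65, 3/5, 48/65, 11/13, 58/65, 1]
j=0 picked index 0: u0 ∈ [0, 6/65)
j=1 picked index 1: u0 ∈ [-1/130, 17/130)
j=2 picked index 3: u0 ∈ [4/65, 11/65)
j=3 picked index 4: u0 ∈ [9/130, 27/130)
j=4 picked index 4: u0 ∈ [-2/65, 7/65)
j=5 picked index 5: u0 ∈ [1/130, 1/10)
j=6 picked index 6: u0 ∈ [0, 9/65)
j=7 picked index 7: u0 ∈ [1/26, 19/130)
j=8 picked index 8: u0 ∈ [3/65, 6/65)
j=9 picked index 9: u0 ∈ [-1/130, 1/10)
intersection: [9/130, 6/65)

9/130 6/65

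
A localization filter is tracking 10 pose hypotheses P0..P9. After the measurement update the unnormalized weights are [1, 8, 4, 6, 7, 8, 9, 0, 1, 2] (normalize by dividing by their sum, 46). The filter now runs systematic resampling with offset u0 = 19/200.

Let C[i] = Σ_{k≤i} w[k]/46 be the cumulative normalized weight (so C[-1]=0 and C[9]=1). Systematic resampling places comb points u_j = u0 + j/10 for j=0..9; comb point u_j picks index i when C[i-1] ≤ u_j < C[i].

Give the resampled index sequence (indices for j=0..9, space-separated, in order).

C = [1/46, 9/46, 13/46, 19/46, 13/23, 17/23, 43/46, 43/46, 22/23, 1]
j=0: u_0=19/200 ∈ [1/46, 9/46) → index 1
j=1: u_1=39/200 ∈ [1/46, 9/46) → index 1
j=2: u_2=59/200 ∈ [13/46, 19/46) → index 3
j=3: u_3=79/200 ∈ [13/46, 19/46) → index 3
j=4: u_4=99/200 ∈ [19/46, 13/23) → index 4
j=5: u_5=119/200 ∈ [13/23, 17/23) → index 5
j=6: u_6=139/200 ∈ [13/23, 17/23) → index 5
j=7: u_7=159/200 ∈ [17/23, 43/46) → index 6
j=8: u_8=179/200 ∈ [17/23, 43/46) → index 6
j=9: u_9=199/200 ∈ [22/23, 1) → index 9

1 1 3 3 4 5 5 6 6 9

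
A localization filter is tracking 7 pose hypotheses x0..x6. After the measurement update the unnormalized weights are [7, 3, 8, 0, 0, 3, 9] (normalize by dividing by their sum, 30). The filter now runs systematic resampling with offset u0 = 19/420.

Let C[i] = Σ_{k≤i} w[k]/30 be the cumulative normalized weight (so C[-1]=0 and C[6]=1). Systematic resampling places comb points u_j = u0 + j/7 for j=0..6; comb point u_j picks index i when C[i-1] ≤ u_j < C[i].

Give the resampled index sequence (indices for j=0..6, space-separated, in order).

0 0 1 2 5 6 6

C = [7/30, 1/3, 3/5, 3/5, 3/5, 7/10, 1]
j=0: u_0=19/420 ∈ [0, 7/30) → index 0
j=1: u_1=79/420 ∈ [0, 7/30) → index 0
j=2: u_2=139/420 ∈ [7/30, 1/3) → index 1
j=3: u_3=199/420 ∈ [1/3, 3/5) → index 2
j=4: u_4=37/60 ∈ [3/5, 7/10) → index 5
j=5: u_5=319/420 ∈ [7/10, 1) → index 6
j=6: u_6=379/420 ∈ [7/10, 1) → index 6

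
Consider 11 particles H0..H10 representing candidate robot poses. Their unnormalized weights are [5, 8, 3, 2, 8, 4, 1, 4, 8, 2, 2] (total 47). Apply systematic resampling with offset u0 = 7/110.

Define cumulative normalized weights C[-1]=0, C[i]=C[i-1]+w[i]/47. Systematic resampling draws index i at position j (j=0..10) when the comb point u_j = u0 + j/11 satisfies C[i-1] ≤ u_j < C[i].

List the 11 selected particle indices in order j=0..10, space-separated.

0 1 1 2 4 4 5 7 8 8 10

C = [5/47, 13/47, 16/47, 18/47, 26/47, 30/47, 31/47, 35/47, 43/47, 45/47, 1]
j=0: u_0=7/110 ∈ [0, 5/47) → index 0
j=1: u_1=17/110 ∈ [5/47, 13/47) → index 1
j=2: u_2=27/110 ∈ [5/47, 13/47) → index 1
j=3: u_3=37/110 ∈ [13/47, 16/47) → index 2
j=4: u_4=47/110 ∈ [18/47, 26/47) → index 4
j=5: u_5=57/110 ∈ [18/47, 26/47) → index 4
j=6: u_6=67/110 ∈ [26/47, 30/47) → index 5
j=7: u_7=7/10 ∈ [31/47, 35/47) → index 7
j=8: u_8=87/110 ∈ [35/47, 43/47) → index 8
j=9: u_9=97/110 ∈ [35/47, 43/47) → index 8
j=10: u_10=107/110 ∈ [45/47, 1) → index 10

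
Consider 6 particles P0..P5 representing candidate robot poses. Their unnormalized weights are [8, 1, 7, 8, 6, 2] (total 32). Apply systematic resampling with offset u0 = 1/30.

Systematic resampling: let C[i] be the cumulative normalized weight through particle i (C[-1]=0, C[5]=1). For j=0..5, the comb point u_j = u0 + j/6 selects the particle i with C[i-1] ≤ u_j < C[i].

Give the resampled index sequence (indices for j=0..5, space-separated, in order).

C = [1/4, 9/32, 1/2, 3/4, 15/16, 1]
j=0: u_0=1/30 ∈ [0, 1/4) → index 0
j=1: u_1=1/5 ∈ [0, 1/4) → index 0
j=2: u_2=11/30 ∈ [9/32, 1/2) → index 2
j=3: u_3=8/15 ∈ [1/2, 3/4) → index 3
j=4: u_4=7/10 ∈ [1/2, 3/4) → index 3
j=5: u_5=13/15 ∈ [3/4, 15/16) → index 4

0 0 2 3 3 4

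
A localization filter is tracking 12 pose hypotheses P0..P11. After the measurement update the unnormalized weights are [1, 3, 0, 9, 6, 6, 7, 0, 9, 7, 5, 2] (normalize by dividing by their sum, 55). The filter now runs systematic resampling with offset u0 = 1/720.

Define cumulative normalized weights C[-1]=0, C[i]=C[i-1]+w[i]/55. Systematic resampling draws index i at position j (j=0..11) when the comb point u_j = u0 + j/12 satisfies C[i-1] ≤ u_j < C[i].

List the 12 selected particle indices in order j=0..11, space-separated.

C = [1/55, 4/55, 4/55, 13/55, 19/55, 5/11, 32/55, 32/55, 41/55, 48/55, 53/55, 1]
j=0: u_0=1/720 ∈ [0, 1/55) → index 0
j=1: u_1=61/720 ∈ [4/55, 13/55) → index 3
j=2: u_2=121/720 ∈ [4/55, 13/55) → index 3
j=3: u_3=181/720 ∈ [13/55, 19/55) → index 4
j=4: u_4=241/720 ∈ [13/55, 19/55) → index 4
j=5: u_5=301/720 ∈ [19/55, 5/11) → index 5
j=6: u_6=361/720 ∈ [5/11, 32/55) → index 6
j=7: u_7=421/720 ∈ [32/55, 41/55) → index 8
j=8: u_8=481/720 ∈ [32/55, 41/55) → index 8
j=9: u_9=541/720 ∈ [41/55, 48/55) → index 9
j=10: u_10=601/720 ∈ [41/55, 48/55) → index 9
j=11: u_11=661/720 ∈ [48/55, 53/55) → index 10

0 3 3 4 4 5 6 8 8 9 9 10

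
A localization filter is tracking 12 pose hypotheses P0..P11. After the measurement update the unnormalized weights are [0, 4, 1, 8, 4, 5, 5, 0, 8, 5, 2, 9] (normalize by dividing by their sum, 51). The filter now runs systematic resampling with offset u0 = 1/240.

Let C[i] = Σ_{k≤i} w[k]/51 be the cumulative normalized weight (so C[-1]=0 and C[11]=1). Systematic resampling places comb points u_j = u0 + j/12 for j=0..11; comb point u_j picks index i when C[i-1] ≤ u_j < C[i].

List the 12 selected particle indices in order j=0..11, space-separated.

C = [0, 4/51, 5/51, 13/51, 1/3, 22/51, 9/17, 9/17, 35/51, 40/51, 14/17, 1]
j=0: u_0=1/240 ∈ [0, 4/51) → index 1
j=1: u_1=7/80 ∈ [4/51, 5/51) → index 2
j=2: u_2=41/240 ∈ [5/51, 13/51) → index 3
j=3: u_3=61/240 ∈ [5/51, 13/51) → index 3
j=4: u_4=27/80 ∈ [1/3, 22/51) → index 5
j=5: u_5=101/240 ∈ [1/3, 22/51) → index 5
j=6: u_6=121/240 ∈ [22/51, 9/17) → index 6
j=7: u_7=47/80 ∈ [9/17, 35/51) → index 8
j=8: u_8=161/240 ∈ [9/17, 35/51) → index 8
j=9: u_9=181/240 ∈ [35/51, 40/51) → index 9
j=10: u_10=67/80 ∈ [14/17, 1) → index 11
j=11: u_11=221/240 ∈ [14/17, 1) → index 11

1 2 3 3 5 5 6 8 8 9 11 11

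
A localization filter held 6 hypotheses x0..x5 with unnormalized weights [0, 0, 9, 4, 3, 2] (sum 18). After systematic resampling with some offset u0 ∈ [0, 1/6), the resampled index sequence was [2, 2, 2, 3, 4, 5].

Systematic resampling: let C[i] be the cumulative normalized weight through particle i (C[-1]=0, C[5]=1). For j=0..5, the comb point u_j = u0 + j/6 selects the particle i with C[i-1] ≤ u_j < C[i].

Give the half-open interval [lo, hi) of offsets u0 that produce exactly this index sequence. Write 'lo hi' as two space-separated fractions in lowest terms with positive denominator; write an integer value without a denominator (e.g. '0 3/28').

C = [0, 0, 1/2, 13/18, 8/9, 1]
j=0 picked index 2: u0 ∈ [0, 1/2)
j=1 picked index 2: u0 ∈ [-1/6, 1/3)
j=2 picked index 2: u0 ∈ [-1/3, 1/6)
j=3 picked index 3: u0 ∈ [0, 2/9)
j=4 picked index 4: u0 ∈ [1/18, 2/9)
j=5 picked index 5: u0 ∈ [1/18, 1/6)
intersection: [1/18, 1/6)

1/18 1/6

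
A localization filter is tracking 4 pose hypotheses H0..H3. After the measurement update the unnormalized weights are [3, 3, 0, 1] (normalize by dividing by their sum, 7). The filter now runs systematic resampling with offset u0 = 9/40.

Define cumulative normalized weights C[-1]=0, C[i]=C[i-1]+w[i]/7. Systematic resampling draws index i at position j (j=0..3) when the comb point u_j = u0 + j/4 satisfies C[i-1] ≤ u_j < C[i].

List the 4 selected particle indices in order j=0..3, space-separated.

0 1 1 3

C = [3/7, 6/7, 6/7, 1]
j=0: u_0=9/40 ∈ [0, 3/7) → index 0
j=1: u_1=19/40 ∈ [3/7, 6/7) → index 1
j=2: u_2=29/40 ∈ [3/7, 6/7) → index 1
j=3: u_3=39/40 ∈ [6/7, 1) → index 3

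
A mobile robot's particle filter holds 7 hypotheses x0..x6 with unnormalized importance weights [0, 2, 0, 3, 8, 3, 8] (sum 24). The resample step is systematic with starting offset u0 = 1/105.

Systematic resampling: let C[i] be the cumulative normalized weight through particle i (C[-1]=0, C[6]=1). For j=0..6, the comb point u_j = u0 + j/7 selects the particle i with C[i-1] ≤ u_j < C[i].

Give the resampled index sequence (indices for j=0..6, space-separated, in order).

1 3 4 4 5 6 6

C = [0, 1/12, 1/12, 5/24, 13/24, 2/3, 1]
j=0: u_0=1/105 ∈ [0, 1/12) → index 1
j=1: u_1=16/105 ∈ [1/12, 5/24) → index 3
j=2: u_2=31/105 ∈ [5/24, 13/24) → index 4
j=3: u_3=46/105 ∈ [5/24, 13/24) → index 4
j=4: u_4=61/105 ∈ [13/24, 2/3) → index 5
j=5: u_5=76/105 ∈ [2/3, 1) → index 6
j=6: u_6=13/15 ∈ [2/3, 1) → index 6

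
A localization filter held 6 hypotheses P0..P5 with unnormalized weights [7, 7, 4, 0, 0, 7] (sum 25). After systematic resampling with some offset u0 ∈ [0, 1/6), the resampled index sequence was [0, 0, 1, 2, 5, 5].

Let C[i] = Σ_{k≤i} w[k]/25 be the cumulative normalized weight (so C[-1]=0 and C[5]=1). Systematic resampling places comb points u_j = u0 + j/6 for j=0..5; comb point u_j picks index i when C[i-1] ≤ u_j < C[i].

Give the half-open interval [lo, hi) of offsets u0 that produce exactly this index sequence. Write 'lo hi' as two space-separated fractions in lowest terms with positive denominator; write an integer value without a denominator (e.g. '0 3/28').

C = [7/25, 14/25, 18/25, 18/25, 18/25, 1]
j=0 picked index 0: u0 ∈ [0, 7/25)
j=1 picked index 0: u0 ∈ [-1/6, 17/150)
j=2 picked index 1: u0 ∈ [-4/75, 17/75)
j=3 picked index 2: u0 ∈ [3/50, 11/50)
j=4 picked index 5: u0 ∈ [4/75, 1/3)
j=5 picked index 5: u0 ∈ [-17/150, 1/6)
intersection: [3/50, 17/150)

3/50 17/150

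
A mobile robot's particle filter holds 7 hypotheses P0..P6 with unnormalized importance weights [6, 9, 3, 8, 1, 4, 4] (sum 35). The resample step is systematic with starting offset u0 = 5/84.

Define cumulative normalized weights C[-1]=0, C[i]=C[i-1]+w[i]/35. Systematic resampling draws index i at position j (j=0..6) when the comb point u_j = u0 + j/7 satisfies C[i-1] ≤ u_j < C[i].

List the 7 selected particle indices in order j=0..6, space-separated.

C = [6/35, 3/7, 18/35, 26/35, 27/35, 31/35, 1]
j=0: u_0=5/84 ∈ [0, 6/35) → index 0
j=1: u_1=17/84 ∈ [6/35, 3/7) → index 1
j=2: u_2=29/84 ∈ [6/35, 3/7) → index 1
j=3: u_3=41/84 ∈ [3/7, 18/35) → index 2
j=4: u_4=53/84 ∈ [18/35, 26/35) → index 3
j=5: u_5=65/84 ∈ [27/35, 31/35) → index 5
j=6: u_6=11/12 ∈ [31/35, 1) → index 6

0 1 1 2 3 5 6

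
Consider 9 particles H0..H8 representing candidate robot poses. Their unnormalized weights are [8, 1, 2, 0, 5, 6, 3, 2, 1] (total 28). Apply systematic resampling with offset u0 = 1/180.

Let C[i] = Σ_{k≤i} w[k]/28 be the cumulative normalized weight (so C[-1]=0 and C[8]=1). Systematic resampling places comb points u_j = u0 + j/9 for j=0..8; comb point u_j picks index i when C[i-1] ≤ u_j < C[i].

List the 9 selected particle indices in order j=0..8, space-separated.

0 0 0 2 4 4 5 5 7

C = [2/7, 9/28, 11/28, 11/28, 4/7, 11/14, 25/28, 27/28, 1]
j=0: u_0=1/180 ∈ [0, 2/7) → index 0
j=1: u_1=7/60 ∈ [0, 2/7) → index 0
j=2: u_2=41/180 ∈ [0, 2/7) → index 0
j=3: u_3=61/180 ∈ [9/28, 11/28) → index 2
j=4: u_4=9/20 ∈ [11/28, 4/7) → index 4
j=5: u_5=101/180 ∈ [11/28, 4/7) → index 4
j=6: u_6=121/180 ∈ [4/7, 11/14) → index 5
j=7: u_7=47/60 ∈ [4/7, 11/14) → index 5
j=8: u_8=161/180 ∈ [25/28, 27/28) → index 7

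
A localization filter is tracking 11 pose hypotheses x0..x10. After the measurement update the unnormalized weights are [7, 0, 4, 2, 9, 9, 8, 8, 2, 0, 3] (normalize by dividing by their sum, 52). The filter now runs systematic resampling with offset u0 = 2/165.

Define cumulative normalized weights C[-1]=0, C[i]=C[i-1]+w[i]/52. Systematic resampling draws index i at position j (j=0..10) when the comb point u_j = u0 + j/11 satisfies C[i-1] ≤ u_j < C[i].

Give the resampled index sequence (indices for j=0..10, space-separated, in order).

C = [7/52, 7/52, 11/52, 1/4, 11/26, 31/52, 3/4, 47/52, 49/52, 49/52, 1]
j=0: u_0=2/165 ∈ [0, 7/52) → index 0
j=1: u_1=17/165 ∈ [0, 7/52) → index 0
j=2: u_2=32/165 ∈ [7/52, 11/52) → index 2
j=3: u_3=47/165 ∈ [1/4, 11/26) → index 4
j=4: u_4=62/165 ∈ [1/4, 11/26) → index 4
j=5: u_5=7/15 ∈ [11/26, 31/52) → index 5
j=6: u_6=92/165 ∈ [11/26, 31/52) → index 5
j=7: u_7=107/165 ∈ [31/52, 3/4) → index 6
j=8: u_8=122/165 ∈ [31/52, 3/4) → index 6
j=9: u_9=137/165 ∈ [3/4, 47/52) → index 7
j=10: u_10=152/165 ∈ [47/52, 49/52) → index 8

0 0 2 4 4 5 5 6 6 7 8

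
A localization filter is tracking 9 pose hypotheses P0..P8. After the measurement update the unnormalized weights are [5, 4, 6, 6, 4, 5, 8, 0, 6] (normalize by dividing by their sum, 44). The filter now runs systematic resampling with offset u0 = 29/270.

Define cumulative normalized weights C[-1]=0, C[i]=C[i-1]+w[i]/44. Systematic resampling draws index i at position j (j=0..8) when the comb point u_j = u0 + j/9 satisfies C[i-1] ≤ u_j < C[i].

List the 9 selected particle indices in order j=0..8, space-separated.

C = [5/44, 9/44, 15/44, 21/44, 25/44, 15/22, 19/22, 19/22, 1]
j=0: u_0=29/270 ∈ [0, 5/44) → index 0
j=1: u_1=59/270 ∈ [9/44, 15/44) → index 2
j=2: u_2=89/270 ∈ [9/44, 15/44) → index 2
j=3: u_3=119/270 ∈ [15/44, 21/44) → index 3
j=4: u_4=149/270 ∈ [21/44, 25/44) → index 4
j=5: u_5=179/270 ∈ [25/44, 15/22) → index 5
j=6: u_6=209/270 ∈ [15/22, 19/22) → index 6
j=7: u_7=239/270 ∈ [19/22, 1) → index 8
j=8: u_8=269/270 ∈ [19/22, 1) → index 8

0 2 2 3 4 5 6 8 8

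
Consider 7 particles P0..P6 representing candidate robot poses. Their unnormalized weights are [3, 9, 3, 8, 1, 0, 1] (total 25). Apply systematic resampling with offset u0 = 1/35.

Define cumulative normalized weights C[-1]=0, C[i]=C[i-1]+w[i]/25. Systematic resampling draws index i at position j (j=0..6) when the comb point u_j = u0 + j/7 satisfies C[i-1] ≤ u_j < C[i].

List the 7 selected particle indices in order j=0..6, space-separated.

0 1 1 1 3 3 3

C = [3/25, 12/25, 3/5, 23/25, 24/25, 24/25, 1]
j=0: u_0=1/35 ∈ [0, 3/25) → index 0
j=1: u_1=6/35 ∈ [3/25, 12/25) → index 1
j=2: u_2=11/35 ∈ [3/25, 12/25) → index 1
j=3: u_3=16/35 ∈ [3/25, 12/25) → index 1
j=4: u_4=3/5 ∈ [3/5, 23/25) → index 3
j=5: u_5=26/35 ∈ [3/5, 23/25) → index 3
j=6: u_6=31/35 ∈ [3/5, 23/25) → index 3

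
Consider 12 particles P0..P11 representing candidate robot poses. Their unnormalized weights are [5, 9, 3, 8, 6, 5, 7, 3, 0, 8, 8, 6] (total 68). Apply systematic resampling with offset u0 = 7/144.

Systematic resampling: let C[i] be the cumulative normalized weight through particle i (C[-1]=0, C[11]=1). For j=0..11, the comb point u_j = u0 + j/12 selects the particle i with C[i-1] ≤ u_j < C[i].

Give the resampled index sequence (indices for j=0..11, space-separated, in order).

0 1 2 3 4 5 6 6 9 10 10 11

C = [5/68, 7/34, 1/4, 25/68, 31/68, 9/17, 43/68, 23/34, 23/34, 27/34, 31/34, 1]
j=0: u_0=7/144 ∈ [0, 5/68) → index 0
j=1: u_1=19/144 ∈ [5/68, 7/34) → index 1
j=2: u_2=31/144 ∈ [7/34, 1/4) → index 2
j=3: u_3=43/144 ∈ [1/4, 25/68) → index 3
j=4: u_4=55/144 ∈ [25/68, 31/68) → index 4
j=5: u_5=67/144 ∈ [31/68, 9/17) → index 5
j=6: u_6=79/144 ∈ [9/17, 43/68) → index 6
j=7: u_7=91/144 ∈ [9/17, 43/68) → index 6
j=8: u_8=103/144 ∈ [23/34, 27/34) → index 9
j=9: u_9=115/144 ∈ [27/34, 31/34) → index 10
j=10: u_10=127/144 ∈ [27/34, 31/34) → index 10
j=11: u_11=139/144 ∈ [31/34, 1) → index 11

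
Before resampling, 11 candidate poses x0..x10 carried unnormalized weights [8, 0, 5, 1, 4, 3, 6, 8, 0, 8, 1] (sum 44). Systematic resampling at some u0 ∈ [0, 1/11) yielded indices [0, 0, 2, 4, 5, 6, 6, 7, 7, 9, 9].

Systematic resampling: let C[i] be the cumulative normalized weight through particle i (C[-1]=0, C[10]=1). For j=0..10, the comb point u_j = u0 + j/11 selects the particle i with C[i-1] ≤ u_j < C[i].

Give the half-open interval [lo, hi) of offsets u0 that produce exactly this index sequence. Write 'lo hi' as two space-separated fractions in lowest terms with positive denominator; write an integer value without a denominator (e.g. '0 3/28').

C = [2/11, 2/11, 13/44, 7/22, 9/22, 21/44, 27/44, 35/44, 35/44, 43/44, 1]
j=0 picked index 0: u0 ∈ [0, 2/11)
j=1 picked index 0: u0 ∈ [-1/11, 1/11)
j=2 picked index 2: u0 ∈ [0, 5/44)
j=3 picked index 4: u0 ∈ [1/22, 3/22)
j=4 picked index 5: u0 ∈ [1/22, 5/44)
j=5 picked index 6: u0 ∈ [1/44, 7/44)
j=6 picked index 6: u0 ∈ [-3/44, 3/44)
j=7 picked index 7: u0 ∈ [-1/44, 7/44)
j=8 picked index 7: u0 ∈ [-5/44, 3/44)
j=9 picked index 9: u0 ∈ [-1/44, 7/44)
j=10 picked index 9: u0 ∈ [-5/44, 3/44)
intersection: [1/22, 3/44)

1/22 3/44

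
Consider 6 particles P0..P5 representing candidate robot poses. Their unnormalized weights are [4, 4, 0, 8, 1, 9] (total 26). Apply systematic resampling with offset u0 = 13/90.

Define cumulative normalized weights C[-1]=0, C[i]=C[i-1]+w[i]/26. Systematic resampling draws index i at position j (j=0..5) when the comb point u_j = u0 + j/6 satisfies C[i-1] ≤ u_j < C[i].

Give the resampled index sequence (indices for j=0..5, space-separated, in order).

0 3 3 4 5 5

C = [2/13, 4/13, 4/13, 8/13, 17/26, 1]
j=0: u_0=13/90 ∈ [0, 2/13) → index 0
j=1: u_1=14/45 ∈ [4/13, 8/13) → index 3
j=2: u_2=43/90 ∈ [4/13, 8/13) → index 3
j=3: u_3=29/45 ∈ [8/13, 17/26) → index 4
j=4: u_4=73/90 ∈ [17/26, 1) → index 5
j=5: u_5=44/45 ∈ [17/26, 1) → index 5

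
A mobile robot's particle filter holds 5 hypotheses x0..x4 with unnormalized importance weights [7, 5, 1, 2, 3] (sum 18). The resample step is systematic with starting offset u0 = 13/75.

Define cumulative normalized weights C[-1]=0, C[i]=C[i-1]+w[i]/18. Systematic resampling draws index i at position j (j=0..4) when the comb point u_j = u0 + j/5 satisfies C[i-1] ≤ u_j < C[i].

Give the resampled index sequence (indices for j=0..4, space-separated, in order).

C = [7/18, 2/3, 13/18, 5/6, 1]
j=0: u_0=13/75 ∈ [0, 7/18) → index 0
j=1: u_1=28/75 ∈ [0, 7/18) → index 0
j=2: u_2=43/75 ∈ [7/18, 2/3) → index 1
j=3: u_3=58/75 ∈ [13/18, 5/6) → index 3
j=4: u_4=73/75 ∈ [5/6, 1) → index 4

0 0 1 3 4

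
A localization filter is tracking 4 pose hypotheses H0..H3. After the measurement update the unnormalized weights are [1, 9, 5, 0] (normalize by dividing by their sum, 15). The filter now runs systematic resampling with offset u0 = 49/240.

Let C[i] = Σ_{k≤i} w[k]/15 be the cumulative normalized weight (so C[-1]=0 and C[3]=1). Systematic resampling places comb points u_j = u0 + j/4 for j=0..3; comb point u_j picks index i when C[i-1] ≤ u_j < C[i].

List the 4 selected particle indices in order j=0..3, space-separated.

C = [1/15, 2/3, 1, 1]
j=0: u_0=49/240 ∈ [1/15, 2/3) → index 1
j=1: u_1=109/240 ∈ [1/15, 2/3) → index 1
j=2: u_2=169/240 ∈ [2/3, 1) → index 2
j=3: u_3=229/240 ∈ [2/3, 1) → index 2

1 1 2 2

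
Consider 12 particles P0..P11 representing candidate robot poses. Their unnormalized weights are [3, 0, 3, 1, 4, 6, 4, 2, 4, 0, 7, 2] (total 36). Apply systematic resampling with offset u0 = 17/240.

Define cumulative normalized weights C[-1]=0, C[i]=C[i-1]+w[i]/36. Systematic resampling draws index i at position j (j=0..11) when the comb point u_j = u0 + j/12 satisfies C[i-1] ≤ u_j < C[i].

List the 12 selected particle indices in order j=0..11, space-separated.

0 2 4 5 5 6 6 8 8 10 10 11

C = [1/12, 1/12, 1/6, 7/36, 11/36, 17/36, 7/12, 23/36, 3/4, 3/4, 17/18, 1]
j=0: u_0=17/240 ∈ [0, 1/12) → index 0
j=1: u_1=37/240 ∈ [1/12, 1/6) → index 2
j=2: u_2=19/80 ∈ [7/36, 11/36) → index 4
j=3: u_3=77/240 ∈ [11/36, 17/36) → index 5
j=4: u_4=97/240 ∈ [11/36, 17/36) → index 5
j=5: u_5=39/80 ∈ [17/36, 7/12) → index 6
j=6: u_6=137/240 ∈ [17/36, 7/12) → index 6
j=7: u_7=157/240 ∈ [23/36, 3/4) → index 8
j=8: u_8=59/80 ∈ [23/36, 3/4) → index 8
j=9: u_9=197/240 ∈ [3/4, 17/18) → index 10
j=10: u_10=217/240 ∈ [3/4, 17/18) → index 10
j=11: u_11=79/80 ∈ [17/18, 1) → index 11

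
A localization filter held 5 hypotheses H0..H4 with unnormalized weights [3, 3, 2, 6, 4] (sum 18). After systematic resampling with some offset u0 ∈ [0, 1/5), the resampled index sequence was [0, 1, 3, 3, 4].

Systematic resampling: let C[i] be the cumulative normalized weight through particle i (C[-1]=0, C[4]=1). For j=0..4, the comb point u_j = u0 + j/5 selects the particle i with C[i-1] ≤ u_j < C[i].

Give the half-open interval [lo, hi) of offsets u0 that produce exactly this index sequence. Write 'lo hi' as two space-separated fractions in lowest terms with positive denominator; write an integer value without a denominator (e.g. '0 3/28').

2/45 2/15

C = [1/6, 1/3, 4/9, 7/9, 1]
j=0 picked index 0: u0 ∈ [0, 1/6)
j=1 picked index 1: u0 ∈ [-1/30, 2/15)
j=2 picked index 3: u0 ∈ [2/45, 17/45)
j=3 picked index 3: u0 ∈ [-7/45, 8/45)
j=4 picked index 4: u0 ∈ [-1/45, 1/5)
intersection: [2/45, 2/15)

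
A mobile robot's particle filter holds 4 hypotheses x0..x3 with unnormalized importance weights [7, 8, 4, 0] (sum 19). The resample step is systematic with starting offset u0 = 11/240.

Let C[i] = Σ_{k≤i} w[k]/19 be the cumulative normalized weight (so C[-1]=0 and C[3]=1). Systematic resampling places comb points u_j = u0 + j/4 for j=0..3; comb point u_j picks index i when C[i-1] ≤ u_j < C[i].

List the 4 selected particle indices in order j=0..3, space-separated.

0 0 1 2

C = [7/19, 15/19, 1, 1]
j=0: u_0=11/240 ∈ [0, 7/19) → index 0
j=1: u_1=71/240 ∈ [0, 7/19) → index 0
j=2: u_2=131/240 ∈ [7/19, 15/19) → index 1
j=3: u_3=191/240 ∈ [15/19, 1) → index 2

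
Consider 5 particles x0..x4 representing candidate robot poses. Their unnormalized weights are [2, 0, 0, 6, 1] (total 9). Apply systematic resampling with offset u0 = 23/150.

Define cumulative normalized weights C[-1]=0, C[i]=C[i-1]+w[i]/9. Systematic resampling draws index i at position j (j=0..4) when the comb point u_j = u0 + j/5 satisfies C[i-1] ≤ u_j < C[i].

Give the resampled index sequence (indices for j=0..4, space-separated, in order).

C = [2/9, 2/9, 2/9, 8/9, 1]
j=0: u_0=23/150 ∈ [0, 2/9) → index 0
j=1: u_1=53/150 ∈ [2/9, 8/9) → index 3
j=2: u_2=83/150 ∈ [2/9, 8/9) → index 3
j=3: u_3=113/150 ∈ [2/9, 8/9) → index 3
j=4: u_4=143/150 ∈ [8/9, 1) → index 4

0 3 3 3 4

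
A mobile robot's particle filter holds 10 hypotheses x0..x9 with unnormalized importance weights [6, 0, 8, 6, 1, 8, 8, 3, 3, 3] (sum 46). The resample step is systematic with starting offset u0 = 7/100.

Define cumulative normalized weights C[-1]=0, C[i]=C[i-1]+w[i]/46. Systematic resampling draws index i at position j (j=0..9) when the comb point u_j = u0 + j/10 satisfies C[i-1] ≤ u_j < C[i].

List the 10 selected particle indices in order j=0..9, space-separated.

C = [3/23, 3/23, 7/23, 10/23, 21/46, 29/46, 37/46, 20/23, 43/46, 1]
j=0: u_0=7/100 ∈ [0, 3/23) → index 0
j=1: u_1=17/100 ∈ [3/23, 7/23) → index 2
j=2: u_2=27/100 ∈ [3/23, 7/23) → index 2
j=3: u_3=37/100 ∈ [7/23, 10/23) → index 3
j=4: u_4=47/100 ∈ [21/46, 29/46) → index 5
j=5: u_5=57/100 ∈ [21/46, 29/46) → index 5
j=6: u_6=67/100 ∈ [29/46, 37/46) → index 6
j=7: u_7=77/100 ∈ [29/46, 37/46) → index 6
j=8: u_8=87/100 ∈ [20/23, 43/46) → index 8
j=9: u_9=97/100 ∈ [43/46, 1) → index 9

0 2 2 3 5 5 6 6 8 9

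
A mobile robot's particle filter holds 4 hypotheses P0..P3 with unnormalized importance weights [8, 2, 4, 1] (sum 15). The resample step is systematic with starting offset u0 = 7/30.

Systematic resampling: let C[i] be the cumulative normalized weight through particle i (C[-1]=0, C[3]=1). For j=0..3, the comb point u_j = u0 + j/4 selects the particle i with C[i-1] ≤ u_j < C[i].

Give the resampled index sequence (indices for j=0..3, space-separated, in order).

0 0 2 3

C = [8/15, 2/3, 14/15, 1]
j=0: u_0=7/30 ∈ [0, 8/15) → index 0
j=1: u_1=29/60 ∈ [0, 8/15) → index 0
j=2: u_2=11/15 ∈ [2/3, 14/15) → index 2
j=3: u_3=59/60 ∈ [14/15, 1) → index 3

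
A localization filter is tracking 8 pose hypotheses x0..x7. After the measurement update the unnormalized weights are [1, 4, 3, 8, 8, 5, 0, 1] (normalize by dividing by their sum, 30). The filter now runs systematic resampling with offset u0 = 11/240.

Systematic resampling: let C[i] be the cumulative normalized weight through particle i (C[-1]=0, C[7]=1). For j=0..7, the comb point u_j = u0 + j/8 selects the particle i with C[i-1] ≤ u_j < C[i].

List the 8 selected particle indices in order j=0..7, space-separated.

1 2 3 3 4 4 4 5

C = [1/30, 1/6, 4/15, 8/15, 4/5, 29/30, 29/30, 1]
j=0: u_0=11/240 ∈ [1/30, 1/6) → index 1
j=1: u_1=41/240 ∈ [1/6, 4/15) → index 2
j=2: u_2=71/240 ∈ [4/15, 8/15) → index 3
j=3: u_3=101/240 ∈ [4/15, 8/15) → index 3
j=4: u_4=131/240 ∈ [8/15, 4/5) → index 4
j=5: u_5=161/240 ∈ [8/15, 4/5) → index 4
j=6: u_6=191/240 ∈ [8/15, 4/5) → index 4
j=7: u_7=221/240 ∈ [4/5, 29/30) → index 5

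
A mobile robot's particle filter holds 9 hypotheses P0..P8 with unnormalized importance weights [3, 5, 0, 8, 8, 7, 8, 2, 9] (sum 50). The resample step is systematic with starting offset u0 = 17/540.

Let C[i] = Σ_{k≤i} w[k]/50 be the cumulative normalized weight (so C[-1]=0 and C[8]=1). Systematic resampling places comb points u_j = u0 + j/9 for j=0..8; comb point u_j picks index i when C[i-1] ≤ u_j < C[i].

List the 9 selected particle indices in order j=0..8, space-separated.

C = [3/50, 4/25, 4/25, 8/25, 12/25, 31/50, 39/50, 41/50, 1]
j=0: u_0=17/540 ∈ [0, 3/50) → index 0
j=1: u_1=77/540 ∈ [3/50, 4/25) → index 1
j=2: u_2=137/540 ∈ [4/25, 8/25) → index 3
j=3: u_3=197/540 ∈ [8/25, 12/25) → index 4
j=4: u_4=257/540 ∈ [8/25, 12/25) → index 4
j=5: u_5=317/540 ∈ [12/25, 31/50) → index 5
j=6: u_6=377/540 ∈ [31/50, 39/50) → index 6
j=7: u_7=437/540 ∈ [39/50, 41/50) → index 7
j=8: u_8=497/540 ∈ [41/50, 1) → index 8

0 1 3 4 4 5 6 7 8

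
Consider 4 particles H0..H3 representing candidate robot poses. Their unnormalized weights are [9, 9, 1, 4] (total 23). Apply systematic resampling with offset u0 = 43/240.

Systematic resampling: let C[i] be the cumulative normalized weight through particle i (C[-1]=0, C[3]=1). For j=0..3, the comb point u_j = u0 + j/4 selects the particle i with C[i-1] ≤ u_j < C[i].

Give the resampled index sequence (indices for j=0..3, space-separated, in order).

C = [9/23, 18/23, 19/23, 1]
j=0: u_0=43/240 ∈ [0, 9/23) → index 0
j=1: u_1=103/240 ∈ [9/23, 18/23) → index 1
j=2: u_2=163/240 ∈ [9/23, 18/23) → index 1
j=3: u_3=223/240 ∈ [19/23, 1) → index 3

0 1 1 3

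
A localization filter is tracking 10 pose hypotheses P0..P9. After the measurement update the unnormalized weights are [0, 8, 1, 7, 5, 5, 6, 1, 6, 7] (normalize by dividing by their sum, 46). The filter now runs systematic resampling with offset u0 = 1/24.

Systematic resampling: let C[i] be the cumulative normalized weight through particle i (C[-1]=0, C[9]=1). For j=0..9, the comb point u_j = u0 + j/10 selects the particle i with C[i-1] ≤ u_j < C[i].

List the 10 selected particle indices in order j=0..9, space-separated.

1 1 3 3 4 5 6 8 8 9

C = [0, 4/23, 9/46, 8/23, 21/46, 13/23, 16/23, 33/46, 39/46, 1]
j=0: u_0=1/24 ∈ [0, 4/23) → index 1
j=1: u_1=17/120 ∈ [0, 4/23) → index 1
j=2: u_2=29/120 ∈ [9/46, 8/23) → index 3
j=3: u_3=41/120 ∈ [9/46, 8/23) → index 3
j=4: u_4=53/120 ∈ [8/23, 21/46) → index 4
j=5: u_5=13/24 ∈ [21/46, 13/23) → index 5
j=6: u_6=77/120 ∈ [13/23, 16/23) → index 6
j=7: u_7=89/120 ∈ [33/46, 39/46) → index 8
j=8: u_8=101/120 ∈ [33/46, 39/46) → index 8
j=9: u_9=113/120 ∈ [39/46, 1) → index 9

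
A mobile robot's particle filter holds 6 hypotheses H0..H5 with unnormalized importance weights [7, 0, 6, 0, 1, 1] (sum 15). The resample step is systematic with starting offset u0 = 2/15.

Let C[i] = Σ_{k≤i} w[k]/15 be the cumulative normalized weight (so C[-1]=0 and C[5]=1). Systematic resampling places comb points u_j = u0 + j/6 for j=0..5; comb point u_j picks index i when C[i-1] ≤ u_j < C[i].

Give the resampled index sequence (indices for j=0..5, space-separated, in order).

0 0 2 2 2 5

C = [7/15, 7/15, 13/15, 13/15, 14/15, 1]
j=0: u_0=2/15 ∈ [0, 7/15) → index 0
j=1: u_1=3/10 ∈ [0, 7/15) → index 0
j=2: u_2=7/15 ∈ [7/15, 13/15) → index 2
j=3: u_3=19/30 ∈ [7/15, 13/15) → index 2
j=4: u_4=4/5 ∈ [7/15, 13/15) → index 2
j=5: u_5=29/30 ∈ [14/15, 1) → index 5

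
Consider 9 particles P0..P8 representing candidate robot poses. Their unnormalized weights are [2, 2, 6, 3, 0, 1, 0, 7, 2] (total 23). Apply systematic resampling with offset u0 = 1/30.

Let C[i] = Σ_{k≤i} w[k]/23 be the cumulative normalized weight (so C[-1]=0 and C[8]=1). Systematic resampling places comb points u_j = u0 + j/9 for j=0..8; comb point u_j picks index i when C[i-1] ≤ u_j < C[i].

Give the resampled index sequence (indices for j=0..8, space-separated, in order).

0 1 2 2 3 5 7 7 8

C = [2/23, 4/23, 10/23, 13/23, 13/23, 14/23, 14/23, 21/23, 1]
j=0: u_0=1/30 ∈ [0, 2/23) → index 0
j=1: u_1=13/90 ∈ [2/23, 4/23) → index 1
j=2: u_2=23/90 ∈ [4/23, 10/23) → index 2
j=3: u_3=11/30 ∈ [4/23, 10/23) → index 2
j=4: u_4=43/90 ∈ [10/23, 13/23) → index 3
j=5: u_5=53/90 ∈ [13/23, 14/23) → index 5
j=6: u_6=7/10 ∈ [14/23, 21/23) → index 7
j=7: u_7=73/90 ∈ [14/23, 21/23) → index 7
j=8: u_8=83/90 ∈ [21/23, 1) → index 8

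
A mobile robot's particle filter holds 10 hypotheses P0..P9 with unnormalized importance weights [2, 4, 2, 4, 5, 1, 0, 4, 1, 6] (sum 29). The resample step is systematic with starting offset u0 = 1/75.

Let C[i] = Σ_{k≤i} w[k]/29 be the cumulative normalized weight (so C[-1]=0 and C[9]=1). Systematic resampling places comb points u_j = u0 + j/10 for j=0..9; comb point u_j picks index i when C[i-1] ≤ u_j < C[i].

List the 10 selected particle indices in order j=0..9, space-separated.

C = [2/29, 6/29, 8/29, 12/29, 17/29, 18/29, 18/29, 22/29, 23/29, 1]
j=0: u_0=1/75 ∈ [0, 2/29) → index 0
j=1: u_1=17/150 ∈ [2/29, 6/29) → index 1
j=2: u_2=16/75 ∈ [6/29, 8/29) → index 2
j=3: u_3=47/150 ∈ [8/29, 12/29) → index 3
j=4: u_4=31/75 ∈ [8/29, 12/29) → index 3
j=5: u_5=77/150 ∈ [12/29, 17/29) → index 4
j=6: u_6=46/75 ∈ [17/29, 18/29) → index 5
j=7: u_7=107/150 ∈ [18/29, 22/29) → index 7
j=8: u_8=61/75 ∈ [23/29, 1) → index 9
j=9: u_9=137/150 ∈ [23/29, 1) → index 9

0 1 2 3 3 4 5 7 9 9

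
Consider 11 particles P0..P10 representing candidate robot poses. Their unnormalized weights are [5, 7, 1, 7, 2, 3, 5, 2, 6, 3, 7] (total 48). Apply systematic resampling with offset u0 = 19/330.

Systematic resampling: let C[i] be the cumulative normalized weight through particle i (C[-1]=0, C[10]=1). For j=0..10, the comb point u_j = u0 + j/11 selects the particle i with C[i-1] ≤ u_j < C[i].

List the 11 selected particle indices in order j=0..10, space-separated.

C = [5/48, 1/4, 13/48, 5/12, 11/24, 25/48, 5/8, 2/3, 19/24, 41/48, 1]
j=0: u_0=19/330 ∈ [0, 5/48) → index 0
j=1: u_1=49/330 ∈ [5/48, 1/4) → index 1
j=2: u_2=79/330 ∈ [5/48, 1/4) → index 1
j=3: u_3=109/330 ∈ [13/48, 5/12) → index 3
j=4: u_4=139/330 ∈ [5/12, 11/24) → index 4
j=5: u_5=169/330 ∈ [11/24, 25/48) → index 5
j=6: u_6=199/330 ∈ [25/48, 5/8) → index 6
j=7: u_7=229/330 ∈ [2/3, 19/24) → index 8
j=8: u_8=259/330 ∈ [2/3, 19/24) → index 8
j=9: u_9=289/330 ∈ [41/48, 1) → index 10
j=10: u_10=29/30 ∈ [41/48, 1) → index 10

0 1 1 3 4 5 6 8 8 10 10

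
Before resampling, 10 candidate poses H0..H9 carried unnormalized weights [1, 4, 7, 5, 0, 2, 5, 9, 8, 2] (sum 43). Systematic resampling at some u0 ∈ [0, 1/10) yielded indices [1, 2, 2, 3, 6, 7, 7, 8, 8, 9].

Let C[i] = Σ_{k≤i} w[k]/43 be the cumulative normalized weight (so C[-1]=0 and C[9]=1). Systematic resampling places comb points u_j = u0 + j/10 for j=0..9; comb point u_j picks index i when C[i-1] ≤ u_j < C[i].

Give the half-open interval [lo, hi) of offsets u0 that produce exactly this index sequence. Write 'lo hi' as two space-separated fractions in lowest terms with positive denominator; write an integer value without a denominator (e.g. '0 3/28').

C = [1/43, 5/43, 12/43, 17/43, 17/43, 19/43, 24/43, 33/43, 41/43, 1]
j=0 picked index 1: u0 ∈ [1/43, 5/43)
j=1 picked index 2: u0 ∈ [7/430, 77/430)
j=2 picked index 2: u0 ∈ [-18/215, 17/215)
j=3 picked index 3: u0 ∈ [-9/430, 41/430)
j=4 picked index 6: u0 ∈ [9/215, 34/215)
j=5 picked index 7: u0 ∈ [5/86, 23/86)
j=6 picked index 7: u0 ∈ [-9/215, 36/215)
j=7 picked index 8: u0 ∈ [29/430, 109/430)
j=8 picked index 8: u0 ∈ [-7/215, 33/215)
j=9 picked index 9: u0 ∈ [23/430, 1/10)
intersection: [29/430, 17/215)

29/430 17/215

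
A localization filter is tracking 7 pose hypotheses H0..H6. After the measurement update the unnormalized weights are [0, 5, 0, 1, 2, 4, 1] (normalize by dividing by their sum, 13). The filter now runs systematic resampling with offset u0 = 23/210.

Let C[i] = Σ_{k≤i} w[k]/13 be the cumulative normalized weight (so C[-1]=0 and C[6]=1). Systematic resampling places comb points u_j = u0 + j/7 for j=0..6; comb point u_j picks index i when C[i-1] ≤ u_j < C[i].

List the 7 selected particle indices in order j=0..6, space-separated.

1 1 3 4 5 5 6

C = [0, 5/13, 5/13, 6/13, 8/13, 12/13, 1]
j=0: u_0=23/210 ∈ [0, 5/13) → index 1
j=1: u_1=53/210 ∈ [0, 5/13) → index 1
j=2: u_2=83/210 ∈ [5/13, 6/13) → index 3
j=3: u_3=113/210 ∈ [6/13, 8/13) → index 4
j=4: u_4=143/210 ∈ [8/13, 12/13) → index 5
j=5: u_5=173/210 ∈ [8/13, 12/13) → index 5
j=6: u_6=29/30 ∈ [12/13, 1) → index 6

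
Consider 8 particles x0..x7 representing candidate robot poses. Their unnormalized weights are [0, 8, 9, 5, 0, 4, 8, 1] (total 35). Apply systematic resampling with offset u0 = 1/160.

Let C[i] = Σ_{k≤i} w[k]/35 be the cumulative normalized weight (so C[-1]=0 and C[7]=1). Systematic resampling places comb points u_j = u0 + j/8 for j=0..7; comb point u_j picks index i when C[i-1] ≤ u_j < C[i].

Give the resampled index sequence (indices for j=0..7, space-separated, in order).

1 1 2 2 3 5 6 6

C = [0, 8/35, 17/35, 22/35, 22/35, 26/35, 34/35, 1]
j=0: u_0=1/160 ∈ [0, 8/35) → index 1
j=1: u_1=21/160 ∈ [0, 8/35) → index 1
j=2: u_2=41/160 ∈ [8/35, 17/35) → index 2
j=3: u_3=61/160 ∈ [8/35, 17/35) → index 2
j=4: u_4=81/160 ∈ [17/35, 22/35) → index 3
j=5: u_5=101/160 ∈ [22/35, 26/35) → index 5
j=6: u_6=121/160 ∈ [26/35, 34/35) → index 6
j=7: u_7=141/160 ∈ [26/35, 34/35) → index 6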